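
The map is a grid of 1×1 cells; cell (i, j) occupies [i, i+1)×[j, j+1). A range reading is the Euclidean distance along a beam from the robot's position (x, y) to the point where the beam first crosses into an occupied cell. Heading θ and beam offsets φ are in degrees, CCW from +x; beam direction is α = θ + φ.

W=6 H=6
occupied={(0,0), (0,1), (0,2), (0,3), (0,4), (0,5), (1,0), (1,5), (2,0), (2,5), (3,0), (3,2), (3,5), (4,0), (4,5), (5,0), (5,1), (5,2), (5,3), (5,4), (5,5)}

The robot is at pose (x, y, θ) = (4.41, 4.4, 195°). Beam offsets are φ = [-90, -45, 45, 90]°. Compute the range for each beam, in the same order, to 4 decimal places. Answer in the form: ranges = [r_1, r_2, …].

beam 1: φ=-90°, α=105°
  dir = (cos 105°, sin 105°) = (-0.2588, 0.9659); from cell (4,4)
  next x-line at t=1.5841, next y-line at t=0.6212; Δt_x=3.8637, Δt_y=1.0353
    y: enter (4,5) at t=0.6212 ← occupied
  → r_1 = 0.6212
beam 2: φ=-45°, α=150°
  dir = (cos 150°, sin 150°) = (-0.8660, 0.5000); from cell (4,4)
  next x-line at t=0.4734, next y-line at t=1.2000; Δt_x=1.1547, Δt_y=2.0000
    x: enter (3,4) at t=0.4734
    y: enter (3,5) at t=1.2000 ← occupied
  → r_2 = 1.2000
beam 3: φ=45°, α=240°
  dir = (cos 240°, sin 240°) = (-0.5000, -0.8660); from cell (4,4)
  next x-line at t=0.8200, next y-line at t=0.4619; Δt_x=2.0000, Δt_y=1.1547
    y: enter (4,3) at t=0.4619
    x: enter (3,3) at t=0.8200
    y: enter (3,2) at t=1.6166 ← occupied
  → r_3 = 1.6166
beam 4: φ=90°, α=285°
  dir = (cos 285°, sin 285°) = (0.2588, -0.9659); from cell (4,4)
  next x-line at t=2.2796, next y-line at t=0.4141; Δt_x=3.8637, Δt_y=1.0353
    y: enter (4,3) at t=0.4141
    y: enter (4,2) at t=1.4494
    x: enter (5,2) at t=2.2796 ← occupied
  → r_4 = 2.2796

ranges = [0.6212, 1.2000, 1.6166, 2.2796]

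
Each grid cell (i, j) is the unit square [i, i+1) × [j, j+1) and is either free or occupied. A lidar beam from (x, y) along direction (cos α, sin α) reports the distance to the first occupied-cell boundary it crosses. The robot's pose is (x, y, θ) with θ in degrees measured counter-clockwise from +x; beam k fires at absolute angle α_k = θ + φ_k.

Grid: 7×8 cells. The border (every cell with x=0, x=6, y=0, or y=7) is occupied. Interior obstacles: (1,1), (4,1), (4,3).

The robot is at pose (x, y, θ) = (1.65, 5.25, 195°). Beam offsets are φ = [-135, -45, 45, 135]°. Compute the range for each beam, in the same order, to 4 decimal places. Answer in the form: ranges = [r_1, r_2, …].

ranges = [2.0207, 0.7506, 1.3000, 2.7135]

beam 1: φ=-135°, α=60°
  direction (0.5000, 0.8660); cell (1,5); t to first gridline: x 0.7000, y 0.8660 (then +2.0000 / +1.1547)
    (2,5) via x @ 0.7000
    (2,6) via y @ 0.8660
    (2,7) via y @ 2.0207  # hit
  → r_1 = 2.0207
beam 2: φ=-45°, α=150°
  direction (-0.8660, 0.5000); cell (1,5); t to first gridline: x 0.7506, y 1.5000 (then +1.1547 / +2.0000)
    (0,5) via x @ 0.7506  # hit
  → r_2 = 0.7506
beam 3: φ=45°, α=240°
  direction (-0.5000, -0.8660); cell (1,5); t to first gridline: x 1.3000, y 0.2887 (then +2.0000 / +1.1547)
    (1,4) via y @ 0.2887
    (0,4) via x @ 1.3000  # hit
  → r_3 = 1.3000
beam 4: φ=135°, α=330°
  direction (0.8660, -0.5000); cell (1,5); t to first gridline: x 0.4041, y 0.5000 (then +1.1547 / +2.0000)
    (2,5) via x @ 0.4041
    (2,4) via y @ 0.5000
    (3,4) via x @ 1.5588
    (3,3) via y @ 2.5000
    (4,3) via x @ 2.7135  # hit
  → r_4 = 2.7135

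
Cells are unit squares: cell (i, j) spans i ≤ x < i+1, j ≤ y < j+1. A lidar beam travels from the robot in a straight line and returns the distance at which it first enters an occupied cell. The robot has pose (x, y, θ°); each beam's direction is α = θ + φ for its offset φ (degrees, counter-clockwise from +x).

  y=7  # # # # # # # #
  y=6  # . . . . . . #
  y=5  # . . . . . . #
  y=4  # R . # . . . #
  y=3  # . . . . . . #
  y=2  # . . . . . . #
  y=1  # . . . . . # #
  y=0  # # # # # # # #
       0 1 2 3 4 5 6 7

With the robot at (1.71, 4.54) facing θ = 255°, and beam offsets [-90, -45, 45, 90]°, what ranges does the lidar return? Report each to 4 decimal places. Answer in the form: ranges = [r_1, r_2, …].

beam 1: φ=-90°, α=165°
  d=(-0.9659,0.2588)  start (1,4)  tX=0.7350 tY=1.7773  stride 1/|dx|=1.0353 1/|dy|=3.8637
    cross x-line → (0,4), t=0.7350 (wall)
  → r_1 = 0.7350
beam 2: φ=-45°, α=210°
  d=(-0.8660,-0.5000)  start (1,4)  tX=0.8198 tY=1.0800  stride 1/|dx|=1.1547 1/|dy|=2.0000
    cross x-line → (0,4), t=0.8198 (wall)
  → r_2 = 0.8198
beam 3: φ=45°, α=300°
  d=(0.5000,-0.8660)  start (1,4)  tX=0.5800 tY=0.6235  stride 1/|dx|=2.0000 1/|dy|=1.1547
    cross x-line → (2,4), t=0.5800
    cross y-line → (2,3), t=0.6235
    cross y-line → (2,2), t=1.7782
    cross x-line → (3,2), t=2.5800
    cross y-line → (3,1), t=2.9329
    cross y-line → (3,0), t=4.0876 (wall)
  → r_3 = 4.0876
beam 4: φ=90°, α=345°
  d=(0.9659,-0.2588)  start (1,4)  tX=0.3002 tY=2.0864  stride 1/|dx|=1.0353 1/|dy|=3.8637
    cross x-line → (2,4), t=0.3002
    cross x-line → (3,4), t=1.3355 (wall)
  → r_4 = 1.3355

ranges = [0.7350, 0.8198, 4.0876, 1.3355]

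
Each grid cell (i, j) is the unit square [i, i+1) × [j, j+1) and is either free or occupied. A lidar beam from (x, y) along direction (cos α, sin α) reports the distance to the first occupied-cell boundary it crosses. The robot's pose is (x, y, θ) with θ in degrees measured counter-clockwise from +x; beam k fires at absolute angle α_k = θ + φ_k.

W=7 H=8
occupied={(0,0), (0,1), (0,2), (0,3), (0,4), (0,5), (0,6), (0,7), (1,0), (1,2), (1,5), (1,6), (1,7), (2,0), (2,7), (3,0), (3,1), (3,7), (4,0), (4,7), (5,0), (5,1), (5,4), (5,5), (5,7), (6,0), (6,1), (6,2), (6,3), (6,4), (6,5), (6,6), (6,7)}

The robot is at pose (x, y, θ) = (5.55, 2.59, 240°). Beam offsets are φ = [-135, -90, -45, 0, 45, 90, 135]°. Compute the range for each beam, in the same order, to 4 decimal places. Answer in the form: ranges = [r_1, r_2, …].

beam 1: φ=-135°, α=105°
  direction (-0.2588, 0.9659); cell (5,2); t to first gridline: x 2.1250, y 0.4245 (then +3.8637 / +1.0353)
    (5,3) via y @ 0.4245
    (5,4) via y @ 1.4597  # hit
  → r_1 = 1.4597
beam 2: φ=-90°, α=150°
  direction (-0.8660, 0.5000); cell (5,2); t to first gridline: x 0.6351, y 0.8200 (then +1.1547 / +2.0000)
    (4,2) via x @ 0.6351
    (4,3) via y @ 0.8200
    (3,3) via x @ 1.7898
    (3,4) via y @ 2.8200
    (2,4) via x @ 2.9445
    (1,4) via x @ 4.0992
    (1,5) via y @ 4.8200  # hit
  → r_2 = 4.8200
beam 3: φ=-45°, α=195°
  direction (-0.9659, -0.2588); cell (5,2); t to first gridline: x 0.5694, y 2.2796 (then +1.0353 / +3.8637)
    (4,2) via x @ 0.5694
    (3,2) via x @ 1.6047
    (3,1) via y @ 2.2796  # hit
  → r_3 = 2.2796
beam 4: φ=0°, α=240°
  direction (-0.5000, -0.8660); cell (5,2); t to first gridline: x 1.1000, y 0.6813 (then +2.0000 / +1.1547)
    (5,1) via y @ 0.6813  # hit
  → r_4 = 0.6813
beam 5: φ=45°, α=285°
  direction (0.2588, -0.9659); cell (5,2); t to first gridline: x 1.7387, y 0.6108 (then +3.8637 / +1.0353)
    (5,1) via y @ 0.6108  # hit
  → r_5 = 0.6108
beam 6: φ=90°, α=330°
  direction (0.8660, -0.5000); cell (5,2); t to first gridline: x 0.5196, y 1.1800 (then +1.1547 / +2.0000)
    (6,2) via x @ 0.5196  # hit
  → r_6 = 0.5196
beam 7: φ=135°, α=15°
  direction (0.9659, 0.2588); cell (5,2); t to first gridline: x 0.4659, y 1.5841 (then +1.0353 / +3.8637)
    (6,2) via x @ 0.4659  # hit
  → r_7 = 0.4659

ranges = [1.4597, 4.8200, 2.2796, 0.6813, 0.6108, 0.5196, 0.4659]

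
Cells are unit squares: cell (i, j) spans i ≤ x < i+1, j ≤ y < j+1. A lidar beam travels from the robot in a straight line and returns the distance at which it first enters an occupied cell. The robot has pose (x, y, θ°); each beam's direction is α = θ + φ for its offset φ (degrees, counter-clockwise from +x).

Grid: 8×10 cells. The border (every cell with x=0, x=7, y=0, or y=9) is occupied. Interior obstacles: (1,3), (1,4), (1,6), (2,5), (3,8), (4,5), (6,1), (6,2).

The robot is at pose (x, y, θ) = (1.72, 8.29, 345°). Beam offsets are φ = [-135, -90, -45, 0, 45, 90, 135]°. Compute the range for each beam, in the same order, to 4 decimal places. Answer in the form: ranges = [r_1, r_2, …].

ranges = [0.8314, 1.3355, 8.4178, 5.4663, 1.4200, 0.7350, 0.8198]

beam 1: φ=-135°, α=210°
  cosα=-0.8660 sinα=-0.5000 | (1,8) | tMaxX 0.8314 tMaxY 0.5800 | tΔX 1.1547 tΔY 2.0000
    t=0.5800 [y] (1,7)
    t=0.8314 [x] (0,7) — stop
  → r_1 = 0.8314
beam 2: φ=-90°, α=255°
  cosα=-0.2588 sinα=-0.9659 | (1,8) | tMaxX 2.7819 tMaxY 0.3002 | tΔX 3.8637 tΔY 1.0353
    t=0.3002 [y] (1,7)
    t=1.3355 [y] (1,6) — stop
  → r_2 = 1.3355
beam 3: φ=-45°, α=300°
  cosα=0.5000 sinα=-0.8660 | (1,8) | tMaxX 0.5600 tMaxY 0.3349 | tΔX 2.0000 tΔY 1.1547
    t=0.3349 [y] (1,7)
    t=0.5600 [x] (2,7)
    t=1.4896 [y] (2,6)
    t=2.5600 [x] (3,6)
    t=2.6443 [y] (3,5)
    t=3.7990 [y] (3,4)
    t=4.5600 [x] (4,4)
    t=4.9537 [y] (4,3)
    t=6.1084 [y] (4,2)
    t=6.5600 [x] (5,2)
    t=7.2631 [y] (5,1)
    t=8.4178 [y] (5,0) — stop
  → r_3 = 8.4178
beam 4: φ=0°, α=345°
  cosα=0.9659 sinα=-0.2588 | (1,8) | tMaxX 0.2899 tMaxY 1.1205 | tΔX 1.0353 tΔY 3.8637
    t=0.2899 [x] (2,8)
    t=1.1205 [y] (2,7)
    t=1.3252 [x] (3,7)
    t=2.3604 [x] (4,7)
    t=3.3957 [x] (5,7)
    t=4.4310 [x] (6,7)
    t=4.9842 [y] (6,6)
    t=5.4663 [x] (7,6) — stop
  → r_4 = 5.4663
beam 5: φ=45°, α=30°
  cosα=0.8660 sinα=0.5000 | (1,8) | tMaxX 0.3233 tMaxY 1.4200 | tΔX 1.1547 tΔY 2.0000
    t=0.3233 [x] (2,8)
    t=1.4200 [y] (2,9) — stop
  → r_5 = 1.4200
beam 6: φ=90°, α=75°
  cosα=0.2588 sinα=0.9659 | (1,8) | tMaxX 1.0818 tMaxY 0.7350 | tΔX 3.8637 tΔY 1.0353
    t=0.7350 [y] (1,9) — stop
  → r_6 = 0.7350
beam 7: φ=135°, α=120°
  cosα=-0.5000 sinα=0.8660 | (1,8) | tMaxX 1.4400 tMaxY 0.8198 | tΔX 2.0000 tΔY 1.1547
    t=0.8198 [y] (1,9) — stop
  → r_7 = 0.8198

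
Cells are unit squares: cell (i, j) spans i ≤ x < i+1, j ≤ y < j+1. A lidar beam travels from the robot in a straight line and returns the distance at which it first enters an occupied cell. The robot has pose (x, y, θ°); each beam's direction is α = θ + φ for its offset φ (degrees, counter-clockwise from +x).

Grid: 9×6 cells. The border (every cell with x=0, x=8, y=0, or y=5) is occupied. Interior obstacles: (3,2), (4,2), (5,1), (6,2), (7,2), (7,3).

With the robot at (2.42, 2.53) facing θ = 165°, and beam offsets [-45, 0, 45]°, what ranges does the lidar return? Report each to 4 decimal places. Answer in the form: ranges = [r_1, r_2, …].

ranges = [2.8400, 1.4701, 1.6397]

beam 1: φ=-45°, α=120°
  direction (-0.5000, 0.8660); cell (2,2); t to first gridline: x 0.8400, y 0.5427 (then +2.0000 / +1.1547)
    (2,3) via y @ 0.5427
    (1,3) via x @ 0.8400
    (1,4) via y @ 1.6974
    (0,4) via x @ 2.8400  # hit
  → r_1 = 2.8400
beam 2: φ=0°, α=165°
  direction (-0.9659, 0.2588); cell (2,2); t to first gridline: x 0.4348, y 1.8159 (then +1.0353 / +3.8637)
    (1,2) via x @ 0.4348
    (0,2) via x @ 1.4701  # hit
  → r_2 = 1.4701
beam 3: φ=45°, α=210°
  direction (-0.8660, -0.5000); cell (2,2); t to first gridline: x 0.4850, y 1.0600 (then +1.1547 / +2.0000)
    (1,2) via x @ 0.4850
    (1,1) via y @ 1.0600
    (0,1) via x @ 1.6397  # hit
  → r_3 = 1.6397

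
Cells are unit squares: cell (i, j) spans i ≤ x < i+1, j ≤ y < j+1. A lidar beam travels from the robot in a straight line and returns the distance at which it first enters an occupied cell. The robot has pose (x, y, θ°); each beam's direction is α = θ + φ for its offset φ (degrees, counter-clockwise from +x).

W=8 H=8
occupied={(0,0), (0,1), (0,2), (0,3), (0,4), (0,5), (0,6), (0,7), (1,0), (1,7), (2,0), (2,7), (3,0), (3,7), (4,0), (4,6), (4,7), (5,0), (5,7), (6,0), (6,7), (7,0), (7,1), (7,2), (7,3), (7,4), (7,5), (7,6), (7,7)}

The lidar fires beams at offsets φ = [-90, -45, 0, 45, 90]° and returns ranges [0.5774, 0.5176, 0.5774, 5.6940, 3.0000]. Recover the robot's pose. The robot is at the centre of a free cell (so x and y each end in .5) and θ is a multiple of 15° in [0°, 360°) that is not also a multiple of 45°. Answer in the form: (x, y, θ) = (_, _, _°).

(x, y, θ) = (5.5, 6.5, 210°)

Candidates: 35 free-cell centres × 16 headings = 560 poses. Raycast each; keep the one whose scan matches to 4 dp.
  (2.5, 2.5, 210°): beam 1 = 3.0000 ≠ 0.5774 ✗
  (3.5, 5.5, 195°): beam 1 = 1.5529 ≠ 0.5774 ✗
  (6.5, 1.5, 75°): beam 1 = 0.5176 ≠ 0.5774 ✗
  …
  (5.5, 6.5, 210°): r_1=0.5774, r_2=0.5176, r_3=0.5774, r_4=5.6940, r_5=3.0000 — all match ✓
No second candidate reproduces the full scan.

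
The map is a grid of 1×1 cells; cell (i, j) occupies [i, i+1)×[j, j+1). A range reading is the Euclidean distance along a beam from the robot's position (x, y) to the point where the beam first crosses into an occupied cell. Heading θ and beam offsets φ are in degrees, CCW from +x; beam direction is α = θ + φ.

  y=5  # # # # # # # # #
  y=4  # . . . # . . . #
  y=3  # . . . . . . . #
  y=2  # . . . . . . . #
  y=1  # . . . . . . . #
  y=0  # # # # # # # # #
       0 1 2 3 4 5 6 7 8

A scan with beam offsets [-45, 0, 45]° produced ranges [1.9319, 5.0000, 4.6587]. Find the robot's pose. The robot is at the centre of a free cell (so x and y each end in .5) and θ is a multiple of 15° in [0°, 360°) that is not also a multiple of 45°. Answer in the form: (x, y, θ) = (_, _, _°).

The pose lattice has 27·16 = 432 candidates. Test each by forward raycasting.
  (1.5, 1.5, 240°): beam 1 = 0.5176 ≠ 1.9319 ✗
  (7.5, 4.5, 345°): beam 1 = 1.0000 ≠ 1.9319 ✗
  (5.5, 4.5, 240°): beam 1 = 0.5176 ≠ 1.9319 ✗
  (2.5, 3.5, 330°): beam 1 = 2.5882 ≠ 1.9319 ✗
  (5.5, 3.5, 210°): beam 1 = 4.6587 ≠ 1.9319 ✗
  …
  (5.5, 2.5, 150°): r_1=1.9319, r_2=5.0000, r_3=4.6587 — all match ✓
Unique over the lattice → pose = (5.5, 2.5, 150°).

(x, y, θ) = (5.5, 2.5, 150°)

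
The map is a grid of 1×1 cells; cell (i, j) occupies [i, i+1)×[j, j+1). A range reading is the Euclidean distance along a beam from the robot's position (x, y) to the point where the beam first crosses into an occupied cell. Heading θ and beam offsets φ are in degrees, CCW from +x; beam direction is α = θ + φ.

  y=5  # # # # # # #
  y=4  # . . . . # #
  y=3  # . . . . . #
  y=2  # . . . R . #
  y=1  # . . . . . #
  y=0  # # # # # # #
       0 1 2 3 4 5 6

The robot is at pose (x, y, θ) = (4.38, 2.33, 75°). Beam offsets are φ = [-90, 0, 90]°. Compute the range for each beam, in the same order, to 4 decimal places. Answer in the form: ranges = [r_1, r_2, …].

ranges = [1.6771, 2.3955, 3.4992]

beam 1: φ=-90°, α=345°
  dir = (cos 345°, sin 345°) = (0.9659, -0.2588); from cell (4,2)
  next x-line at t=0.6419, next y-line at t=1.2750; Δt_x=1.0353, Δt_y=3.8637
    x: enter (5,2) at t=0.6419
    y: enter (5,1) at t=1.2750
    x: enter (6,1) at t=1.6771 ← occupied
  → r_1 = 1.6771
beam 2: φ=0°, α=75°
  dir = (cos 75°, sin 75°) = (0.2588, 0.9659); from cell (4,2)
  next x-line at t=2.3955, next y-line at t=0.6936; Δt_x=3.8637, Δt_y=1.0353
    y: enter (4,3) at t=0.6936
    y: enter (4,4) at t=1.7289
    x: enter (5,4) at t=2.3955 ← occupied
  → r_2 = 2.3955
beam 3: φ=90°, α=165°
  dir = (cos 165°, sin 165°) = (-0.9659, 0.2588); from cell (4,2)
  next x-line at t=0.3934, next y-line at t=2.5887; Δt_x=1.0353, Δt_y=3.8637
    x: enter (3,2) at t=0.3934
    x: enter (2,2) at t=1.4287
    x: enter (1,2) at t=2.4640
    y: enter (1,3) at t=2.5887
    x: enter (0,3) at t=3.4992 ← occupied
  → r_3 = 3.4992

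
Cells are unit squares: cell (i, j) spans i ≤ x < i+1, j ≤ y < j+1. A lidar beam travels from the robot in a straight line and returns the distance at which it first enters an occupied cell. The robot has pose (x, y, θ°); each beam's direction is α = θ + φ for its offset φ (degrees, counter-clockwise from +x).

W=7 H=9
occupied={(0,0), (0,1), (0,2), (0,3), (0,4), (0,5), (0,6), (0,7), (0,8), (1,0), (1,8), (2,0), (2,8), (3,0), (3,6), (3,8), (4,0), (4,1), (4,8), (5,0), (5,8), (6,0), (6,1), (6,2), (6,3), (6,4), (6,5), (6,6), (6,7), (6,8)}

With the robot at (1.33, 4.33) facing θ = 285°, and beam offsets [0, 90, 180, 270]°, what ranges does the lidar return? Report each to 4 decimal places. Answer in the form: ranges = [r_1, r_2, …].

ranges = [3.4475, 4.8347, 1.2750, 0.3416]

beam 1: φ=0°, α=285°
  cosα=0.2588 sinα=-0.9659 | (1,4) | tMaxX 2.5887 tMaxY 0.3416 | tΔX 3.8637 tΔY 1.0353
    t=0.3416 [y] (1,3)
    t=1.3769 [y] (1,2)
    t=2.4122 [y] (1,1)
    t=2.5887 [x] (2,1)
    t=3.4475 [y] (2,0) — stop
  → r_1 = 3.4475
beam 2: φ=90°, α=15°
  cosα=0.9659 sinα=0.2588 | (1,4) | tMaxX 0.6936 tMaxY 2.5887 | tΔX 1.0353 tΔY 3.8637
    t=0.6936 [x] (2,4)
    t=1.7289 [x] (3,4)
    t=2.5887 [y] (3,5)
    t=2.7642 [x] (4,5)
    t=3.7995 [x] (5,5)
    t=4.8347 [x] (6,5) — stop
  → r_2 = 4.8347
beam 3: φ=180°, α=105°
  cosα=-0.2588 sinα=0.9659 | (1,4) | tMaxX 1.2750 tMaxY 0.6936 | tΔX 3.8637 tΔY 1.0353
    t=0.6936 [y] (1,5)
    t=1.2750 [x] (0,5) — stop
  → r_3 = 1.2750
beam 4: φ=270°, α=195°
  cosα=-0.9659 sinα=-0.2588 | (1,4) | tMaxX 0.3416 tMaxY 1.2750 | tΔX 1.0353 tΔY 3.8637
    t=0.3416 [x] (0,4) — stop
  → r_4 = 0.3416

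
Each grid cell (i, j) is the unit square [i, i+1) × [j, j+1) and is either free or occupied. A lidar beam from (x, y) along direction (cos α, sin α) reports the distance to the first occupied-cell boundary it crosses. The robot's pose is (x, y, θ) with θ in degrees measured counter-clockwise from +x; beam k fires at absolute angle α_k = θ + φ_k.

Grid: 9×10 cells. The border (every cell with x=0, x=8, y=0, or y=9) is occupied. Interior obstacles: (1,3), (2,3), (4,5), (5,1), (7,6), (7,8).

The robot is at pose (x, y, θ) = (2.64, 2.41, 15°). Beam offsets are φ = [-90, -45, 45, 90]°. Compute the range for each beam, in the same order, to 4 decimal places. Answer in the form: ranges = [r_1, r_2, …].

beam 1: φ=-90°, α=285°
  direction (0.2588, -0.9659); cell (2,2); t to first gridline: x 1.3909, y 0.4245 (then +3.8637 / +1.0353)
    (2,1) via y @ 0.4245
    (3,1) via x @ 1.3909
    (3,0) via y @ 1.4597  # hit
  → r_1 = 1.4597
beam 2: φ=-45°, α=330°
  direction (0.8660, -0.5000); cell (2,2); t to first gridline: x 0.4157, y 0.8200 (then +1.1547 / +2.0000)
    (3,2) via x @ 0.4157
    (3,1) via y @ 0.8200
    (4,1) via x @ 1.5704
    (5,1) via x @ 2.7251  # hit
  → r_2 = 2.7251
beam 3: φ=45°, α=60°
  direction (0.5000, 0.8660); cell (2,2); t to first gridline: x 0.7200, y 0.6813 (then +2.0000 / +1.1547)
    (2,3) via y @ 0.6813  # hit
  → r_3 = 0.6813
beam 4: φ=90°, α=105°
  direction (-0.2588, 0.9659); cell (2,2); t to first gridline: x 2.4728, y 0.6108 (then +3.8637 / +1.0353)
    (2,3) via y @ 0.6108  # hit
  → r_4 = 0.6108

ranges = [1.4597, 2.7251, 0.6813, 0.6108]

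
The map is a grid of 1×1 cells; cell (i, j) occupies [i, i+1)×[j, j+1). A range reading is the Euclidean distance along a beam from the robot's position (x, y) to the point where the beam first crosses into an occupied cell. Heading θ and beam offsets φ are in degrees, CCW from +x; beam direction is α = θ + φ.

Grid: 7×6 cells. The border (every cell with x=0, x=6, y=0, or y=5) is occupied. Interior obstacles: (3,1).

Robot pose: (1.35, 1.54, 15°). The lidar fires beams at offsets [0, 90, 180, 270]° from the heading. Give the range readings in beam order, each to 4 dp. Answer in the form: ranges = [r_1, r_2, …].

beam 1: φ=0°, α=15°
  direction (0.9659, 0.2588); cell (1,1); t to first gridline: x 0.6729, y 1.7773 (then +1.0353 / +3.8637)
    (2,1) via x @ 0.6729
    (3,1) via x @ 1.7082  # hit
  → r_1 = 1.7082
beam 2: φ=90°, α=105°
  direction (-0.2588, 0.9659); cell (1,1); t to first gridline: x 1.3523, y 0.4762 (then +3.8637 / +1.0353)
    (1,2) via y @ 0.4762
    (0,2) via x @ 1.3523  # hit
  → r_2 = 1.3523
beam 3: φ=180°, α=195°
  direction (-0.9659, -0.2588); cell (1,1); t to first gridline: x 0.3623, y 2.0864 (then +1.0353 / +3.8637)
    (0,1) via x @ 0.3623  # hit
  → r_3 = 0.3623
beam 4: φ=270°, α=285°
  direction (0.2588, -0.9659); cell (1,1); t to first gridline: x 2.5114, y 0.5590 (then +3.8637 / +1.0353)
    (1,0) via y @ 0.5590  # hit
  → r_4 = 0.5590

ranges = [1.7082, 1.3523, 0.3623, 0.5590]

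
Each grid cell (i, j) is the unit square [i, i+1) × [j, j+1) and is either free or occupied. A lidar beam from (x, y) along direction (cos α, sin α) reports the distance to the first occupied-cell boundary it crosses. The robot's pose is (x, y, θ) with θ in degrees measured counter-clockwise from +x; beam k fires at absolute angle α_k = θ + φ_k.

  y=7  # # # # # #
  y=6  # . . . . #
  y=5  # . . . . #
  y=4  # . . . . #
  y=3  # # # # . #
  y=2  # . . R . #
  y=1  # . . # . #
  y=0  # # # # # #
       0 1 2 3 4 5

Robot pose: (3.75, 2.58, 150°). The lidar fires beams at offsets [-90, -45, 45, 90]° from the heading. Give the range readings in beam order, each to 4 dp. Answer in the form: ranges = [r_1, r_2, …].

beam 1: φ=-90°, α=60°
  direction (0.5000, 0.8660); cell (3,2); t to first gridline: x 0.5000, y 0.4850 (then +2.0000 / +1.1547)
    (3,3) via y @ 0.4850  # hit
  → r_1 = 0.4850
beam 2: φ=-45°, α=105°
  direction (-0.2588, 0.9659); cell (3,2); t to first gridline: x 2.8978, y 0.4348 (then +3.8637 / +1.0353)
    (3,3) via y @ 0.4348  # hit
  → r_2 = 0.4348
beam 3: φ=45°, α=195°
  direction (-0.9659, -0.2588); cell (3,2); t to first gridline: x 0.7765, y 2.2409 (then +1.0353 / +3.8637)
    (2,2) via x @ 0.7765
    (1,2) via x @ 1.8117
    (1,1) via y @ 2.2409
    (0,1) via x @ 2.8470  # hit
  → r_3 = 2.8470
beam 4: φ=90°, α=240°
  direction (-0.5000, -0.8660); cell (3,2); t to first gridline: x 1.5000, y 0.6697 (then +2.0000 / +1.1547)
    (3,1) via y @ 0.6697  # hit
  → r_4 = 0.6697

ranges = [0.4850, 0.4348, 2.8470, 0.6697]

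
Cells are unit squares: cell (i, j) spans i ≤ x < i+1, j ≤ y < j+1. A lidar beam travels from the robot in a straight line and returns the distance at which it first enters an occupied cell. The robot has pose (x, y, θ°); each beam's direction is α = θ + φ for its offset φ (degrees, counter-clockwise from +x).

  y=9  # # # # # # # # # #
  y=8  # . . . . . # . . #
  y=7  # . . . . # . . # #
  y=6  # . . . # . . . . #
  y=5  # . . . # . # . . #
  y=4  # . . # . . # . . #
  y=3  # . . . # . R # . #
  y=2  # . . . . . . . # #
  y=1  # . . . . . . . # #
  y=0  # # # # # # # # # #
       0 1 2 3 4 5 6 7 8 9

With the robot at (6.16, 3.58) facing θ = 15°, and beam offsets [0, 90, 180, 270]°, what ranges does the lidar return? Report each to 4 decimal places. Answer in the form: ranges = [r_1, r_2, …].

beam 1: φ=0°, α=15°
  direction (0.9659, 0.2588); cell (6,3); t to first gridline: x 0.8696, y 1.6228 (then +1.0353 / +3.8637)
    (7,3) via x @ 0.8696  # hit
  → r_1 = 0.8696
beam 2: φ=90°, α=105°
  direction (-0.2588, 0.9659); cell (6,3); t to first gridline: x 0.6182, y 0.4348 (then +3.8637 / +1.0353)
    (6,4) via y @ 0.4348  # hit
  → r_2 = 0.4348
beam 3: φ=180°, α=195°
  direction (-0.9659, -0.2588); cell (6,3); t to first gridline: x 0.1656, y 2.2409 (then +1.0353 / +3.8637)
    (5,3) via x @ 0.1656
    (4,3) via x @ 1.2009  # hit
  → r_3 = 1.2009
beam 4: φ=270°, α=285°
  direction (0.2588, -0.9659); cell (6,3); t to first gridline: x 3.2455, y 0.6005 (then +3.8637 / +1.0353)
    (6,2) via y @ 0.6005
    (6,1) via y @ 1.6357
    (6,0) via y @ 2.6710  # hit
  → r_4 = 2.6710

ranges = [0.8696, 0.4348, 1.2009, 2.6710]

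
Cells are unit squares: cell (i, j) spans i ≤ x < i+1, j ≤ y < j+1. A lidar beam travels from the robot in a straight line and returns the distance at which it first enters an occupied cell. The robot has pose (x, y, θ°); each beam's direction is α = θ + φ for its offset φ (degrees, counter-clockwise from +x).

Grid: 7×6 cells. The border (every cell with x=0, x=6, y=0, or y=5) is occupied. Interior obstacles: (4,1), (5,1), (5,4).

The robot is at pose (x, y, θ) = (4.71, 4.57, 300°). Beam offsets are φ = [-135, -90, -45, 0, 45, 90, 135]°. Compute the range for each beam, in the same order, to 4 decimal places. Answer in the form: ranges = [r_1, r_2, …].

ranges = [1.6614, 4.2839, 2.6607, 0.5800, 0.3002, 0.3349, 0.4452]

beam 1: φ=-135°, α=165°
  direction (-0.9659, 0.2588); cell (4,4); t to first gridline: x 0.7350, y 1.6614 (then +1.0353 / +3.8637)
    (3,4) via x @ 0.7350
    (3,5) via y @ 1.6614  # hit
  → r_1 = 1.6614
beam 2: φ=-90°, α=210°
  direction (-0.8660, -0.5000); cell (4,4); t to first gridline: x 0.8198, y 1.1400 (then +1.1547 / +2.0000)
    (3,4) via x @ 0.8198
    (3,3) via y @ 1.1400
    (2,3) via x @ 1.9745
    (1,3) via x @ 3.1292
    (1,2) via y @ 3.1400
    (0,2) via x @ 4.2839  # hit
  → r_2 = 4.2839
beam 3: φ=-45°, α=255°
  direction (-0.2588, -0.9659); cell (4,4); t to first gridline: x 2.7432, y 0.5901 (then +3.8637 / +1.0353)
    (4,3) via y @ 0.5901
    (4,2) via y @ 1.6254
    (4,1) via y @ 2.6607  # hit
  → r_3 = 2.6607
beam 4: φ=0°, α=300°
  direction (0.5000, -0.8660); cell (4,4); t to first gridline: x 0.5800, y 0.6582 (then +2.0000 / +1.1547)
    (5,4) via x @ 0.5800  # hit
  → r_4 = 0.5800
beam 5: φ=45°, α=345°
  direction (0.9659, -0.2588); cell (4,4); t to first gridline: x 0.3002, y 2.2023 (then +1.0353 / +3.8637)
    (5,4) via x @ 0.3002  # hit
  → r_5 = 0.3002
beam 6: φ=90°, α=30°
  direction (0.8660, 0.5000); cell (4,4); t to first gridline: x 0.3349, y 0.8600 (then +1.1547 / +2.0000)
    (5,4) via x @ 0.3349  # hit
  → r_6 = 0.3349
beam 7: φ=135°, α=75°
  direction (0.2588, 0.9659); cell (4,4); t to first gridline: x 1.1205, y 0.4452 (then +3.8637 / +1.0353)
    (4,5) via y @ 0.4452  # hit
  → r_7 = 0.4452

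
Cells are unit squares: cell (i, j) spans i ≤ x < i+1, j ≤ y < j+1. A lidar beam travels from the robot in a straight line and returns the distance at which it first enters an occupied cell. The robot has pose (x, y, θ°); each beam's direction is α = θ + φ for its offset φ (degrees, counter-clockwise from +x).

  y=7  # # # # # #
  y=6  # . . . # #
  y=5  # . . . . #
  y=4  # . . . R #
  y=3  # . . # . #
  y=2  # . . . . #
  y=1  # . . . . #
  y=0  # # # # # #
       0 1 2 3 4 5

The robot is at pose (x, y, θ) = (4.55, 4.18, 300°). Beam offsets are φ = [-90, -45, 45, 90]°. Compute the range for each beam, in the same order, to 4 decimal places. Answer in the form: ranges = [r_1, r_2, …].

beam 1: φ=-90°, α=210°
  cosα=-0.8660 sinα=-0.5000 | (4,4) | tMaxX 0.6351 tMaxY 0.3600 | tΔX 1.1547 tΔY 2.0000
    t=0.3600 [y] (4,3)
    t=0.6351 [x] (3,3) — stop
  → r_1 = 0.6351
beam 2: φ=-45°, α=255°
  cosα=-0.2588 sinα=-0.9659 | (4,4) | tMaxX 2.1250 tMaxY 0.1863 | tΔX 3.8637 tΔY 1.0353
    t=0.1863 [y] (4,3)
    t=1.2216 [y] (4,2)
    t=2.1250 [x] (3,2)
    t=2.2569 [y] (3,1)
    t=3.2922 [y] (3,0) — stop
  → r_2 = 3.2922
beam 3: φ=45°, α=345°
  cosα=0.9659 sinα=-0.2588 | (4,4) | tMaxX 0.4659 tMaxY 0.6955 | tΔX 1.0353 tΔY 3.8637
    t=0.4659 [x] (5,4) — stop
  → r_3 = 0.4659
beam 4: φ=90°, α=30°
  cosα=0.8660 sinα=0.5000 | (4,4) | tMaxX 0.5196 tMaxY 1.6400 | tΔX 1.1547 tΔY 2.0000
    t=0.5196 [x] (5,4) — stop
  → r_4 = 0.5196

ranges = [0.6351, 3.2922, 0.4659, 0.5196]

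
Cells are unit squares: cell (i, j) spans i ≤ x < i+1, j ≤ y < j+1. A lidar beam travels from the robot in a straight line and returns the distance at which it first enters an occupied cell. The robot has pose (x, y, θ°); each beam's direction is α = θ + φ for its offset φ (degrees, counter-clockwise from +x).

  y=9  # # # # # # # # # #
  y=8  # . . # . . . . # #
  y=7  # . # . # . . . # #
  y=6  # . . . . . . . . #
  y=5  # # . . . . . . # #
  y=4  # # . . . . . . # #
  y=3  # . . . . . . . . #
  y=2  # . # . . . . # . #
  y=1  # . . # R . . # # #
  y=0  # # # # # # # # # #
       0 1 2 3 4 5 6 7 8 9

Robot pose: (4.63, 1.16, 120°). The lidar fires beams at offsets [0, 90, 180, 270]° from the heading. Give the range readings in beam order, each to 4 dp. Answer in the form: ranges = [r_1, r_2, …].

beam 1: φ=0°, α=120°
  direction (-0.5000, 0.8660); cell (4,1); t to first gridline: x 1.2600, y 0.9699 (then +2.0000 / +1.1547)
    (4,2) via y @ 0.9699
    (3,2) via x @ 1.2600
    (3,3) via y @ 2.1246
    (2,3) via x @ 3.2600
    (2,4) via y @ 3.2793
    (2,5) via y @ 4.4341
    (1,5) via x @ 5.2600  # hit
  → r_1 = 5.2600
beam 2: φ=90°, α=210°
  direction (-0.8660, -0.5000); cell (4,1); t to first gridline: x 0.7275, y 0.3200 (then +1.1547 / +2.0000)
    (4,0) via y @ 0.3200  # hit
  → r_2 = 0.3200
beam 3: φ=180°, α=300°
  direction (0.5000, -0.8660); cell (4,1); t to first gridline: x 0.7400, y 0.1848 (then +2.0000 / +1.1547)
    (4,0) via y @ 0.1848  # hit
  → r_3 = 0.1848
beam 4: φ=270°, α=30°
  direction (0.8660, 0.5000); cell (4,1); t to first gridline: x 0.4272, y 1.6800 (then +1.1547 / +2.0000)
    (5,1) via x @ 0.4272
    (6,1) via x @ 1.5819
    (6,2) via y @ 1.6800
    (7,2) via x @ 2.7366  # hit
  → r_4 = 2.7366

ranges = [5.2600, 0.3200, 0.1848, 2.7366]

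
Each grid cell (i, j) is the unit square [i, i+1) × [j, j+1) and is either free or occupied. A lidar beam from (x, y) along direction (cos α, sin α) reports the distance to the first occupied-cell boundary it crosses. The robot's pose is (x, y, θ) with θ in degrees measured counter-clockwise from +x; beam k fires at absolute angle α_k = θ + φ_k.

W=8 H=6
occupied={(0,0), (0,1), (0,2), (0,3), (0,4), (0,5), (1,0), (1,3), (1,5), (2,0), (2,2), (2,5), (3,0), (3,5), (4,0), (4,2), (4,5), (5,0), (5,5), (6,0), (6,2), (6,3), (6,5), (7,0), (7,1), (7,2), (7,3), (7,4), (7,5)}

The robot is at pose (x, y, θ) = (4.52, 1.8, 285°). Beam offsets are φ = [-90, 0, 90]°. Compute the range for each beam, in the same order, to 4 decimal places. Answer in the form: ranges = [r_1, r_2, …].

beam 1: φ=-90°, α=195°
  d=(-0.9659,-0.2588)  start (4,1)  tX=0.5383 tY=3.0910  stride 1/|dx|=1.0353 1/|dy|=3.8637
    cross x-line → (3,1), t=0.5383
    cross x-line → (2,1), t=1.5736
    cross x-line → (1,1), t=2.6089
    cross y-line → (1,0), t=3.0910 (wall)
  → r_1 = 3.0910
beam 2: φ=0°, α=285°
  d=(0.2588,-0.9659)  start (4,1)  tX=1.8546 tY=0.8282  stride 1/|dx|=3.8637 1/|dy|=1.0353
    cross y-line → (4,0), t=0.8282 (wall)
  → r_2 = 0.8282
beam 3: φ=90°, α=15°
  d=(0.9659,0.2588)  start (4,1)  tX=0.4969 tY=0.7727  stride 1/|dx|=1.0353 1/|dy|=3.8637
    cross x-line → (5,1), t=0.4969
    cross y-line → (5,2), t=0.7727
    cross x-line → (6,2), t=1.5322 (wall)
  → r_3 = 1.5322

ranges = [3.0910, 0.8282, 1.5322]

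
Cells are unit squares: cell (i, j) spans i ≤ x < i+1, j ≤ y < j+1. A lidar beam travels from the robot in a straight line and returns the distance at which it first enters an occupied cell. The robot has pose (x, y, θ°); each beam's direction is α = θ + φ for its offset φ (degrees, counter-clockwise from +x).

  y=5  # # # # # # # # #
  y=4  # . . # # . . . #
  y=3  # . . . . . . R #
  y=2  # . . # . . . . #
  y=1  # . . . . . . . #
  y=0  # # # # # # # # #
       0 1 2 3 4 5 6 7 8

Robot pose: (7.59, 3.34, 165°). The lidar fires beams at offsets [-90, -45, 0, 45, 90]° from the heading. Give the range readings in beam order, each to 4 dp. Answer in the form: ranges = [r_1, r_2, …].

beam 1: φ=-90°, α=75°
  d=(0.2588,0.9659)  start (7,3)  tX=1.5841 tY=0.6833  stride 1/|dx|=3.8637 1/|dy|=1.0353
    cross y-line → (7,4), t=0.6833
    cross x-line → (8,4), t=1.5841 (wall)
  → r_1 = 1.5841
beam 2: φ=-45°, α=120°
  d=(-0.5000,0.8660)  start (7,3)  tX=1.1800 tY=0.7621  stride 1/|dx|=2.0000 1/|dy|=1.1547
    cross y-line → (7,4), t=0.7621
    cross x-line → (6,4), t=1.1800
    cross y-line → (6,5), t=1.9168 (wall)
  → r_2 = 1.9168
beam 3: φ=0°, α=165°
  d=(-0.9659,0.2588)  start (7,3)  tX=0.6108 tY=2.5500  stride 1/|dx|=1.0353 1/|dy|=3.8637
    cross x-line → (6,3), t=0.6108
    cross x-line → (5,3), t=1.6461
    cross y-line → (5,4), t=2.5500
    cross x-line → (4,4), t=2.6814 (wall)
  → r_3 = 2.6814
beam 4: φ=45°, α=210°
  d=(-0.8660,-0.5000)  start (7,3)  tX=0.6813 tY=0.6800  stride 1/|dx|=1.1547 1/|dy|=2.0000
    cross y-line → (7,2), t=0.6800
    cross x-line → (6,2), t=0.6813
    cross x-line → (5,2), t=1.8360
    cross y-line → (5,1), t=2.6800
    cross x-line → (4,1), t=2.9907
    cross x-line → (3,1), t=4.1454
    cross y-line → (3,0), t=4.6800 (wall)
  → r_4 = 4.6800
beam 5: φ=90°, α=255°
  d=(-0.2588,-0.9659)  start (7,3)  tX=2.2796 tY=0.3520  stride 1/|dx|=3.8637 1/|dy|=1.0353
    cross y-line → (7,2), t=0.3520
    cross y-line → (7,1), t=1.3873
    cross x-line → (6,1), t=2.2796
    cross y-line → (6,0), t=2.4225 (wall)
  → r_5 = 2.4225

ranges = [1.5841, 1.9168, 2.6814, 4.6800, 2.4225]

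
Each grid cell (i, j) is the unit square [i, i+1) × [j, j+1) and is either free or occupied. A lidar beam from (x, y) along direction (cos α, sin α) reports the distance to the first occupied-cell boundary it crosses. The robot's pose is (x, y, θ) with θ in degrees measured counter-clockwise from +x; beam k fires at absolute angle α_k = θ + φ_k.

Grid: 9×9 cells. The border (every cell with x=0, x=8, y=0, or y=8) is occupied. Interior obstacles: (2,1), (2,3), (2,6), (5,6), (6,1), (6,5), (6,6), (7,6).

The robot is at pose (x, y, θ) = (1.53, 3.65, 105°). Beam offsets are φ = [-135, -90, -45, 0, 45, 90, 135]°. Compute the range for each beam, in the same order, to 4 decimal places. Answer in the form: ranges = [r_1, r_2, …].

beam 1: φ=-135°, α=330°
  direction (0.8660, -0.5000); cell (1,3); t to first gridline: x 0.5427, y 1.3000 (then +1.1547 / +2.0000)
    (2,3) via x @ 0.5427  # hit
  → r_1 = 0.5427
beam 2: φ=-90°, α=15°
  direction (0.9659, 0.2588); cell (1,3); t to first gridline: x 0.4866, y 1.3523 (then +1.0353 / +3.8637)
    (2,3) via x @ 0.4866  # hit
  → r_2 = 0.4866
beam 3: φ=-45°, α=60°
  direction (0.5000, 0.8660); cell (1,3); t to first gridline: x 0.9400, y 0.4041 (then +2.0000 / +1.1547)
    (1,4) via y @ 0.4041
    (2,4) via x @ 0.9400
    (2,5) via y @ 1.5588
    (2,6) via y @ 2.7135  # hit
  → r_3 = 2.7135
beam 4: φ=0°, α=105°
  direction (-0.2588, 0.9659); cell (1,3); t to first gridline: x 2.0478, y 0.3623 (then +3.8637 / +1.0353)
    (1,4) via y @ 0.3623
    (1,5) via y @ 1.3976
    (0,5) via x @ 2.0478  # hit
  → r_4 = 2.0478
beam 5: φ=45°, α=150°
  direction (-0.8660, 0.5000); cell (1,3); t to first gridline: x 0.6120, y 0.7000 (then +1.1547 / +2.0000)
    (0,3) via x @ 0.6120  # hit
  → r_5 = 0.6120
beam 6: φ=90°, α=195°
  direction (-0.9659, -0.2588); cell (1,3); t to first gridline: x 0.5487, y 2.5114 (then +1.0353 / +3.8637)
    (0,3) via x @ 0.5487  # hit
  → r_6 = 0.5487
beam 7: φ=135°, α=240°
  direction (-0.5000, -0.8660); cell (1,3); t to first gridline: x 1.0600, y 0.7506 (then +2.0000 / +1.1547)
    (1,2) via y @ 0.7506
    (0,2) via x @ 1.0600  # hit
  → r_7 = 1.0600

ranges = [0.5427, 0.4866, 2.7135, 2.0478, 0.6120, 0.5487, 1.0600]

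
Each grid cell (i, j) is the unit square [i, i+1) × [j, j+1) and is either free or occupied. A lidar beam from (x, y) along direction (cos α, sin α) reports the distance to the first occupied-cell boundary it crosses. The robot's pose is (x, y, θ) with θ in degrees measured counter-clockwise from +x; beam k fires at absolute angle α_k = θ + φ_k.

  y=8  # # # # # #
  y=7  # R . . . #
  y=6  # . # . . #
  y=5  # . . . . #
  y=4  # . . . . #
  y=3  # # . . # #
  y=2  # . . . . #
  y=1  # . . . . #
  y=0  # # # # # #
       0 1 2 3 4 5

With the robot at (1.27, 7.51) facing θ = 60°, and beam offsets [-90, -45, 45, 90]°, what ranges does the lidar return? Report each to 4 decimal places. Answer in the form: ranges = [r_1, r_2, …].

ranges = [1.0200, 1.8932, 0.5073, 0.3118]

beam 1: φ=-90°, α=330°
  cosα=0.8660 sinα=-0.5000 | (1,7) | tMaxX 0.8429 tMaxY 1.0200 | tΔX 1.1547 tΔY 2.0000
    t=0.8429 [x] (2,7)
    t=1.0200 [y] (2,6) — stop
  → r_1 = 1.0200
beam 2: φ=-45°, α=15°
  cosα=0.9659 sinα=0.2588 | (1,7) | tMaxX 0.7558 tMaxY 1.8932 | tΔX 1.0353 tΔY 3.8637
    t=0.7558 [x] (2,7)
    t=1.7910 [x] (3,7)
    t=1.8932 [y] (3,8) — stop
  → r_2 = 1.8932
beam 3: φ=45°, α=105°
  cosα=-0.2588 sinα=0.9659 | (1,7) | tMaxX 1.0432 tMaxY 0.5073 | tΔX 3.8637 tΔY 1.0353
    t=0.5073 [y] (1,8) — stop
  → r_3 = 0.5073
beam 4: φ=90°, α=150°
  cosα=-0.8660 sinα=0.5000 | (1,7) | tMaxX 0.3118 tMaxY 0.9800 | tΔX 1.1547 tΔY 2.0000
    t=0.3118 [x] (0,7) — stop
  → r_4 = 0.3118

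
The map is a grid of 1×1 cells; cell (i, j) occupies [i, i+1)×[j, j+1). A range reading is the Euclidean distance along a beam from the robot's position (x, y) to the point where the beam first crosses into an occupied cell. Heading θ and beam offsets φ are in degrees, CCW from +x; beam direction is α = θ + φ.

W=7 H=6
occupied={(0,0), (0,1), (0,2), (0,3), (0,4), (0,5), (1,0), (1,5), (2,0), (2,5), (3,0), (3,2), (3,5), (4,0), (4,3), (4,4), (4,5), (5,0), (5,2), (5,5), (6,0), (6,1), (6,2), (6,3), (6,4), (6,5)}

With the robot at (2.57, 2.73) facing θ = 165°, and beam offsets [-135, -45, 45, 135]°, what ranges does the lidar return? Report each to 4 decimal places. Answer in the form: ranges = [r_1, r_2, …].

beam 1: φ=-135°, α=30°
  direction (0.8660, 0.5000); cell (2,2); t to first gridline: x 0.4965, y 0.5400 (then +1.1547 / +2.0000)
    (3,2) via x @ 0.4965  # hit
  → r_1 = 0.4965
beam 2: φ=-45°, α=120°
  direction (-0.5000, 0.8660); cell (2,2); t to first gridline: x 1.1400, y 0.3118 (then +2.0000 / +1.1547)
    (2,3) via y @ 0.3118
    (1,3) via x @ 1.1400
    (1,4) via y @ 1.4665
    (1,5) via y @ 2.6212  # hit
  → r_2 = 2.6212
beam 3: φ=45°, α=210°
  direction (-0.8660, -0.5000); cell (2,2); t to first gridline: x 0.6582, y 1.4600 (then +1.1547 / +2.0000)
    (1,2) via x @ 0.6582
    (1,1) via y @ 1.4600
    (0,1) via x @ 1.8129  # hit
  → r_3 = 1.8129
beam 4: φ=135°, α=300°
  direction (0.5000, -0.8660); cell (2,2); t to first gridline: x 0.8600, y 0.8429 (then +2.0000 / +1.1547)
    (2,1) via y @ 0.8429
    (3,1) via x @ 0.8600
    (3,0) via y @ 1.9976  # hit
  → r_4 = 1.9976

ranges = [0.4965, 2.6212, 1.8129, 1.9976]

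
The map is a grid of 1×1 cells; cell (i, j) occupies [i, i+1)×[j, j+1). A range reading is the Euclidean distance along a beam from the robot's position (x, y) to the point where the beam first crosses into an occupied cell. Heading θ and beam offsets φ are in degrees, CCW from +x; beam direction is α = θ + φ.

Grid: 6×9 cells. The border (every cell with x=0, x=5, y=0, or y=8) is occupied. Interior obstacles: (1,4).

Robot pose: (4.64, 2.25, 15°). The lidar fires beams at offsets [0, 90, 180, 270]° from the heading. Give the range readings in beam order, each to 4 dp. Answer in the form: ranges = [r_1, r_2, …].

beam 1: φ=0°, α=15°
  cosα=0.9659 sinα=0.2588 | (4,2) | tMaxX 0.3727 tMaxY 2.8978 | tΔX 1.0353 tΔY 3.8637
    t=0.3727 [x] (5,2) — stop
  → r_1 = 0.3727
beam 2: φ=90°, α=105°
  cosα=-0.2588 sinα=0.9659 | (4,2) | tMaxX 2.4728 tMaxY 0.7765 | tΔX 3.8637 tΔY 1.0353
    t=0.7765 [y] (4,3)
    t=1.8117 [y] (4,4)
    t=2.4728 [x] (3,4)
    t=2.8470 [y] (3,5)
    t=3.8823 [y] (3,6)
    t=4.9176 [y] (3,7)
    t=5.9528 [y] (3,8) — stop
  → r_2 = 5.9528
beam 3: φ=180°, α=195°
  cosα=-0.9659 sinα=-0.2588 | (4,2) | tMaxX 0.6626 tMaxY 0.9659 | tΔX 1.0353 tΔY 3.8637
    t=0.6626 [x] (3,2)
    t=0.9659 [y] (3,1)
    t=1.6979 [x] (2,1)
    t=2.7331 [x] (1,1)
    t=3.7684 [x] (0,1) — stop
  → r_3 = 3.7684
beam 4: φ=270°, α=285°
  cosα=0.2588 sinα=-0.9659 | (4,2) | tMaxX 1.3909 tMaxY 0.2588 | tΔX 3.8637 tΔY 1.0353
    t=0.2588 [y] (4,1)
    t=1.2941 [y] (4,0) — stop
  → r_4 = 1.2941

ranges = [0.3727, 5.9528, 3.7684, 1.2941]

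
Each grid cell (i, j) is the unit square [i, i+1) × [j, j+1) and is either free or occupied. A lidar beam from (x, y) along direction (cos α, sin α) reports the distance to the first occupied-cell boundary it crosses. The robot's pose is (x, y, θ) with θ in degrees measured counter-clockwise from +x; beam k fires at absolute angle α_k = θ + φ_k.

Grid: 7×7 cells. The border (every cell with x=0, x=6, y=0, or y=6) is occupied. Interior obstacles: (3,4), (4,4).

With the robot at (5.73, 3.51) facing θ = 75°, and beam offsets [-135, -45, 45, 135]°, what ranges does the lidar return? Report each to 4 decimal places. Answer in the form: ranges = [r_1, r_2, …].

beam 1: φ=-135°, α=300°
  cosα=0.5000 sinα=-0.8660 | (5,3) | tMaxX 0.5400 tMaxY 0.5889 | tΔX 2.0000 tΔY 1.1547
    t=0.5400 [x] (6,3) — stop
  → r_1 = 0.5400
beam 2: φ=-45°, α=30°
  cosα=0.8660 sinα=0.5000 | (5,3) | tMaxX 0.3118 tMaxY 0.9800 | tΔX 1.1547 tΔY 2.0000
    t=0.3118 [x] (6,3) — stop
  → r_2 = 0.3118
beam 3: φ=45°, α=120°
  cosα=-0.5000 sinα=0.8660 | (5,3) | tMaxX 1.4600 tMaxY 0.5658 | tΔX 2.0000 tΔY 1.1547
    t=0.5658 [y] (5,4)
    t=1.4600 [x] (4,4) — stop
  → r_3 = 1.4600
beam 4: φ=135°, α=210°
  cosα=-0.8660 sinα=-0.5000 | (5,3) | tMaxX 0.8429 tMaxY 1.0200 | tΔX 1.1547 tΔY 2.0000
    t=0.8429 [x] (4,3)
    t=1.0200 [y] (4,2)
    t=1.9976 [x] (3,2)
    t=3.0200 [y] (3,1)
    t=3.1523 [x] (2,1)
    t=4.3070 [x] (1,1)
    t=5.0200 [y] (1,0) — stop
  → r_4 = 5.0200

ranges = [0.5400, 0.3118, 1.4600, 5.0200]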